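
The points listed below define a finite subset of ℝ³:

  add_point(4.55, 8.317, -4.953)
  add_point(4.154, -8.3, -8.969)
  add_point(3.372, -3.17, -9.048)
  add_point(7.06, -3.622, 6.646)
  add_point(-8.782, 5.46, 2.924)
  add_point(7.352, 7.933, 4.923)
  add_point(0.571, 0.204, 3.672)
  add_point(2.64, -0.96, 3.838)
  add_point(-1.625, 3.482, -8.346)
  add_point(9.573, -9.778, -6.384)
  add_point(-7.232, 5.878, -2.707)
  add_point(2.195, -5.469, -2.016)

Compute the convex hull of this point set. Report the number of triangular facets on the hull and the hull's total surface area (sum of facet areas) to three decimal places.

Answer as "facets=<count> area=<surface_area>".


facets=16 area=825.666

Extreme-point indices: [0, 1, 2, 3, 4, 5, 8, 9, 10, 11] — 10 of 12 on the boundary.

Per-facet area ½‖(b−a)×(c−a)‖:
  f1: (p5, p0, p4) → 78.1701
  f2: (p5, p3, p4) → 94.9222
  f3: (p5, p0, p9) → 96.6776
  f4: (p5, p3, p9) → 82.0463
  f5: (p11, p3, p4) → 82.0064
  f6: (p11, p3, p9) → 48.2298
  f7: (p2, p0, p9) → 50.1584
  f8: (p2, p8, p0) → 35.6258
  f9: (p1, p11, p9) → 23.9342
  f10: (p1, p2, p9) → 14.8761
  f11: (p1, p11, p4) → 45.7701
  f12: (p1, p2, p8) → 10.4333
  f13: (p10, p1, p4) → 51.1705
  f14: (p10, p1, p8) → 44.1331
  f15: (p10, p0, p4) → 32.0812
  f16: (p10, p8, p0) → 35.4313
Σ area = 825.666

Check V−E+F: 10 − 24 + 16 = 2.


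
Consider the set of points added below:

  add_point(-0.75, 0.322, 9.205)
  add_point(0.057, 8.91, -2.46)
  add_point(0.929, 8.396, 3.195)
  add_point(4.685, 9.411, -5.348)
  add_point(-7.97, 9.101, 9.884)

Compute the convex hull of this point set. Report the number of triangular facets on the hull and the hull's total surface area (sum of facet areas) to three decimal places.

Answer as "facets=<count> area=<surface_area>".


facets=6 area=240.865

Hull vertices (5/5): indices [0, 1, 2, 3, 4].

Area of each hull facet:
  f1: (p1, p3, p4) → 17.4769
  f2: (p1, p0, p4) → 76.6325
  f3: (p1, p0, p3) → 33.8207
  f4: (p2, p3, p4) → 26.8860
  f5: (p2, p0, p4) → 51.2631
  f6: (p2, p0, p3) → 34.7862
Σ area = 240.865

Euler: V−E+F = 5−9+6 = 2.


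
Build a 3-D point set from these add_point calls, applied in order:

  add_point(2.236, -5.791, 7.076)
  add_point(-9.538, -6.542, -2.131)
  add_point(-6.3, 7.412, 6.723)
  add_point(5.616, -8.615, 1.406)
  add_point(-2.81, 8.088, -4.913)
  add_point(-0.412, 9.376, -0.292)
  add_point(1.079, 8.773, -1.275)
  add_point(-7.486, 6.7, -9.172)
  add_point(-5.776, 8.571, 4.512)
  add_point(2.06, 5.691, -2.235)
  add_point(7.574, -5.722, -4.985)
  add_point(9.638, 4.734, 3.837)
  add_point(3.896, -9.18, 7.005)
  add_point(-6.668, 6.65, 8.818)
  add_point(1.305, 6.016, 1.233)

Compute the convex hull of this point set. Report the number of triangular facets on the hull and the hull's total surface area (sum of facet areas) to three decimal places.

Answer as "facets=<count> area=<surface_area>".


Points on the hull: [1, 3, 4, 5, 6, 7, 8, 10, 11, 12, 13] (11 of 15).

Per-facet area ½‖(b−a)×(c−a)‖:
  f1: (p13, p7, p1) → 120.9582
  f2: (p10, p7, p1) → 127.2317
  f3: (p12, p13, p11) → 125.3012
  f4: (p12, p13, p1) → 133.3037
  f5: (p8, p13, p7) → 19.7803
  f6: (p8, p5, p7) → 42.2383
  f7: (p8, p13, p11) → 37.8631
  f8: (p8, p5, p11) → 40.0267
  f9: (p6, p5, p11) → 8.7696
  f10: (p6, p10, p11) → 73.6982
  f11: (p3, p10, p11) → 49.1585
  f12: (p3, p12, p11) → 41.6363
  f13: (p3, p10, p1) → 57.1678
  f14: (p3, p12, p1) → 46.1189
  f15: (p4, p5, p7) → 5.8728
  f16: (p4, p6, p5) → 4.9788
  f17: (p4, p10, p7) → 54.0200
  f18: (p4, p6, p10) → 43.7796
Σ area = 1031.904

Check V−E+F: 11 − 27 + 18 = 2.

facets=18 area=1031.904


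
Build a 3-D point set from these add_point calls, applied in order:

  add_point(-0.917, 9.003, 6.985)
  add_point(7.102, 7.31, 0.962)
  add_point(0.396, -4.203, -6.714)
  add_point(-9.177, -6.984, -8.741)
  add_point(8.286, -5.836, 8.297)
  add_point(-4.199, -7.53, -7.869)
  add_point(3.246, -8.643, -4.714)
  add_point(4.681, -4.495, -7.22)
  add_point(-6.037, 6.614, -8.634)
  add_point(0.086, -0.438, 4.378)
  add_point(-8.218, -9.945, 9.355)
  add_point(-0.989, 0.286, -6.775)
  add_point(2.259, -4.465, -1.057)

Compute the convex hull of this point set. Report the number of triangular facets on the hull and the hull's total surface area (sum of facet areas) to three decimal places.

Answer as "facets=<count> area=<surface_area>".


Extreme-point indices: [0, 1, 3, 4, 5, 6, 7, 8, 10] — 9 of 13 on the boundary.

Per-facet area ½‖(b−a)×(c−a)‖:
  f1: (p10, p0, p4) → 142.3210
  f2: (p8, p7, p3) → 90.9028
  f3: (p8, p10, p3) → 126.9076
  f4: (p8, p10, p0) → 168.2403
  f5: (p1, p0, p4) → 76.5404
  f6: (p1, p7, p4) → 99.8216
  f7: (p1, p8, p0) → 79.5025
  f8: (p1, p8, p7) → 102.7307
  f9: (p6, p10, p4) → 114.3130
  f10: (p6, p7, p4) → 35.3062
  f11: (p6, p10, p3) → 112.2304
  f12: (p5, p7, p3) → 10.3397
  f13: (p5, p6, p3) → 4.6806
  f14: (p5, p6, p7) → 20.6062
Σ area = 1184.443

Euler: V−E+F = 9−21+14 = 2.

facets=14 area=1184.443


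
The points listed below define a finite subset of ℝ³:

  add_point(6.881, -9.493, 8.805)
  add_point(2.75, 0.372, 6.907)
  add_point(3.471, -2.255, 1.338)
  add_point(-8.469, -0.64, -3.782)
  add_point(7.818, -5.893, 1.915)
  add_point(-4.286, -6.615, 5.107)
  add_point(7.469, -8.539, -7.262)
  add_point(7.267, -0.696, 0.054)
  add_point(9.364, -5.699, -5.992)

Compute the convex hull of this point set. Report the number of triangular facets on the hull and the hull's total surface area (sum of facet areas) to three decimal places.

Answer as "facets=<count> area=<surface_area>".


facets=12 area=582.896

Extreme-point indices: [0, 1, 3, 4, 5, 6, 7, 8] — 8 of 9 on the boundary.

Triangle areas on the boundary:
  f1: (p6, p8, p3) → 32.9702
  f2: (p6, p0, p8) → 28.1391
  f3: (p7, p8, p3) → 65.5893
  f4: (p7, p1, p3) → 63.1677
  f5: (p7, p1, p0) → 44.2178
  f6: (p5, p6, p3) → 95.5999
  f7: (p5, p6, p0) → 93.4792
  f8: (p5, p1, p3) → 57.9102
  f9: (p5, p1, p0) → 51.6111
  f10: (p4, p0, p8) → 13.9235
  f11: (p4, p7, p8) → 21.0813
  f12: (p4, p7, p0) → 15.2062
Σ area = 582.896

Euler: V−E+F = 8−18+12 = 2.


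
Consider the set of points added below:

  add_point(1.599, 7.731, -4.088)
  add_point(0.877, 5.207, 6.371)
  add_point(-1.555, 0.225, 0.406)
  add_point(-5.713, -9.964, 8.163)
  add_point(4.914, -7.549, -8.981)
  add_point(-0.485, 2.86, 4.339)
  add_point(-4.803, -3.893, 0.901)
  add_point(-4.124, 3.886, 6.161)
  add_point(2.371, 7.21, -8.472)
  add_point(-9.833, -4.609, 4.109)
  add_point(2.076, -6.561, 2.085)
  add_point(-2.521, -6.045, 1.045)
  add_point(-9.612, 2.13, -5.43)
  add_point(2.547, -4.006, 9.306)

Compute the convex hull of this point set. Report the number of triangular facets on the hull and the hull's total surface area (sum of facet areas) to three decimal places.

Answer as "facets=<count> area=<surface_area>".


facets=16 area=890.883

Hull vertices (10/14): indices [0, 1, 3, 4, 7, 8, 9, 10, 12, 13].

Area of each hull facet:
  f1: (p12, p4, p9) → 103.0836
  f2: (p3, p4, p9) → 77.6653
  f3: (p7, p12, p9) → 57.7784
  f4: (p7, p12, p0) → 69.0340
  f5: (p7, p3, p9) → 40.5555
  f6: (p7, p3, p13) → 55.0419
  f7: (p8, p12, p4) → 97.8162
  f8: (p8, p12, p0) → 28.2443
  f9: (p8, p13, p4) → 136.5638
  f10: (p10, p13, p4) → 17.0820
  f11: (p10, p3, p4) → 41.7157
  f12: (p10, p3, p13) → 36.8669
  f13: (p1, p7, p0) → 27.8106
  f14: (p1, p7, p13) → 25.3477
  f15: (p1, p8, p0) → 8.6923
  f16: (p1, p8, p13) → 67.5845
Σ area = 890.883

Euler: V−E+F = 10−24+16 = 2.


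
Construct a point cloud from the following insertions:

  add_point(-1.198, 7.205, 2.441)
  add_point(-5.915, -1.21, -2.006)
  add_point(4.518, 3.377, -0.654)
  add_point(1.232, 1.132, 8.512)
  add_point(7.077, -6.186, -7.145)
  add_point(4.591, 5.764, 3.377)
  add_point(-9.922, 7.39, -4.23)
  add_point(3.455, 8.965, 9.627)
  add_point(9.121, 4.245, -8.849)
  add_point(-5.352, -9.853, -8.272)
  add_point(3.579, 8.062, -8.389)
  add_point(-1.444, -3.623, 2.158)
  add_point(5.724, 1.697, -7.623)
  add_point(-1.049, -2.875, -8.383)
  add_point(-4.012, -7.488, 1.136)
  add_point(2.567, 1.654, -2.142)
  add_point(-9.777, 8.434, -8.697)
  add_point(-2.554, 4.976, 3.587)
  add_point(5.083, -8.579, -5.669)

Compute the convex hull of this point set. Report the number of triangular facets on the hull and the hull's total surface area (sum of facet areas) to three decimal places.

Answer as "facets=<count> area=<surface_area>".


Hull vertices (10/19): indices [3, 4, 6, 7, 8, 9, 10, 14, 16, 18].

Per-facet area ½‖(b−a)×(c−a)‖:
  f1: (p16, p9, p6) → 41.9722
  f2: (p16, p9, p8) → 163.5995
  f3: (p16, p7, p6) → 33.4137
  f4: (p14, p9, p6) → 81.8530
  f5: (p14, p18, p9) → 48.8027
  f6: (p4, p9, p8) → 62.8422
  f7: (p4, p18, p9) → 15.7555
  f8: (p4, p7, p8) → 107.0324
  f9: (p10, p7, p8) → 60.5187
  f10: (p10, p16, p8) → 24.7812
  f11: (p10, p16, p7) → 120.5303
  f12: (p3, p7, p6) → 74.0160
  f13: (p3, p14, p6) → 101.4952
  f14: (p3, p14, p18) → 71.0624
  f15: (p3, p4, p7) → 68.3082
  f16: (p3, p4, p18) → 30.2368
Σ area = 1106.220

Check V−E+F: 10 − 24 + 16 = 2.

facets=16 area=1106.220


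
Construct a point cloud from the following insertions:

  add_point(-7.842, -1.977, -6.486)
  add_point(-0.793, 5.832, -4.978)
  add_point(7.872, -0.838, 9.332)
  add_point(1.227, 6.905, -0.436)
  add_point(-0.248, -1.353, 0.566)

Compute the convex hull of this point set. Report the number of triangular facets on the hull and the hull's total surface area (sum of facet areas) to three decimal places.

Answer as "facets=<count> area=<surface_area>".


Extreme-point indices: [0, 1, 2, 3, 4] — 5 of 5 on the boundary.

Triangle areas on the boundary:
  f1: (p3, p2, p0) → 96.0400
  f2: (p1, p3, p0) → 22.6525
  f3: (p1, p3, p2) → 26.0366
  f4: (p4, p2, p0) → 4.7784
  f5: (p4, p1, p0) → 43.0344
  f6: (p4, p1, p2) → 48.4527
Σ area = 240.995

Euler characteristic 5−9+6 = 2 ✓

facets=6 area=240.995


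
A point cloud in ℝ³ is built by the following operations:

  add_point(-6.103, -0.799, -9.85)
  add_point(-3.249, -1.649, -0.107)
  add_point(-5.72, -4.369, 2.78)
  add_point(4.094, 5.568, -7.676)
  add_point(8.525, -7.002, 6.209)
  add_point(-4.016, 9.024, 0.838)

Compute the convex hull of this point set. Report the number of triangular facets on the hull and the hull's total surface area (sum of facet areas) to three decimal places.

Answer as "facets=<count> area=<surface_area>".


5 of the 6 inputs are extreme points: [0, 2, 3, 4, 5].

Facet areas (half cross-product norm):
  f1: (p3, p4, p0) → 117.5403
  f2: (p3, p5, p0) → 71.8289
  f3: (p3, p5, p4) → 116.3313
  f4: (p2, p4, p0) → 93.3067
  f5: (p2, p5, p0) → 82.0625
  f6: (p2, p5, p4) → 101.1417
Σ area = 582.211

Euler characteristic 5−9+6 = 2 ✓

facets=6 area=582.211


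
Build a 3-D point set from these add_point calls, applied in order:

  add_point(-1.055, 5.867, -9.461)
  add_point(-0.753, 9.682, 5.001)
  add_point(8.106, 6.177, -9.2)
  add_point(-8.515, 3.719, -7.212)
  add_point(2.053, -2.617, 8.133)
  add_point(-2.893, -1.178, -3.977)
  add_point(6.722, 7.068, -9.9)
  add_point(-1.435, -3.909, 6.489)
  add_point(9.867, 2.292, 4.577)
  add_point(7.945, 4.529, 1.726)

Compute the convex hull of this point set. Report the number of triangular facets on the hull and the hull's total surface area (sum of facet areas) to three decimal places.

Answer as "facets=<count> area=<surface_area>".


Hull vertices (10/10): indices [0, 1, 2, 3, 4, 5, 6, 7, 8, 9].

Triangle areas on the boundary:
  f1: (p1, p7, p3) → 101.5609
  f2: (p4, p7, p8) → 14.5543
  f3: (p4, p1, p8) → 59.2972
  f4: (p4, p1, p7) → 26.4253
  f5: (p5, p7, p8) → 70.3794
  f6: (p5, p2, p8) → 94.2103
  f7: (p5, p7, p3) → 34.6266
  f8: (p0, p1, p3) → 59.4383
  f9: (p0, p5, p3) → 30.5441
  f10: (p0, p5, p2) → 40.8564
  f11: (p9, p1, p8) → 19.6391
  f12: (p9, p2, p8) → 14.6860
  f13: (p9, p2, p1) → 56.9392
  f14: (p6, p2, p1) → 15.0497
  f15: (p6, p0, p1) → 58.9515
  f16: (p6, p0, p2) → 5.2592
Σ area = 702.417

Check V−E+F: 10 − 24 + 16 = 2.

facets=16 area=702.417


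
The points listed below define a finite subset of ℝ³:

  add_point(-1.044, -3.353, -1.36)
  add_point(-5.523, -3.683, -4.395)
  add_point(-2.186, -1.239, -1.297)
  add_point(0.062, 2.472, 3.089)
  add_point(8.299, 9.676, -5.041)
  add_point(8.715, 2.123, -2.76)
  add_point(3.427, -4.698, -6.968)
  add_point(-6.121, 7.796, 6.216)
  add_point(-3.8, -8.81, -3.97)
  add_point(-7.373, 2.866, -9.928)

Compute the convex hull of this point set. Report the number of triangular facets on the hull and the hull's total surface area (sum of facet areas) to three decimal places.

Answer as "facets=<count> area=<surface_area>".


Points on the hull: [1, 3, 4, 5, 6, 7, 8, 9] (8 of 10).

Per-facet area ½‖(b−a)×(c−a)‖:
  f1: (p4, p7, p9) → 135.1382
  f2: (p4, p7, p5) → 70.6460
  f3: (p6, p8, p9) → 56.6070
  f4: (p6, p8, p5) → 32.8814
  f5: (p6, p4, p9) → 100.2532
  f6: (p6, p4, p5) → 32.3168
  f7: (p1, p8, p9) → 13.5491
  f8: (p1, p7, p9) → 68.0376
  f9: (p1, p7, p8) → 32.1604
  f10: (p3, p8, p5) → 72.1654
  f11: (p3, p7, p5) → 26.9908
  f12: (p3, p7, p8) → 53.0745
Σ area = 693.820

Check V−E+F: 8 − 18 + 12 = 2.

facets=12 area=693.820


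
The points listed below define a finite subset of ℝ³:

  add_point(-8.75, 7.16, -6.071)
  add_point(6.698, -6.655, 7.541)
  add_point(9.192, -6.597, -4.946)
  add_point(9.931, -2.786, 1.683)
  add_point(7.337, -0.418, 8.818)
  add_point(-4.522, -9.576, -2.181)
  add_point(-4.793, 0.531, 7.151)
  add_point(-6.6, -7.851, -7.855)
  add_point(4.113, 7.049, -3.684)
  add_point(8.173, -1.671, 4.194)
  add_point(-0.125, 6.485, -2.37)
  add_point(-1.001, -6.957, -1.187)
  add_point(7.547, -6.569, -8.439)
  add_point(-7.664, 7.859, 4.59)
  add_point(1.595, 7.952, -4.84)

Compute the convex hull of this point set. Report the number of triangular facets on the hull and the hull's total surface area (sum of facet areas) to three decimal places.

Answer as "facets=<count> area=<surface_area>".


Points on the hull: [0, 1, 2, 3, 4, 5, 6, 7, 8, 12, 13, 14] (12 of 15).

Triangle areas on the boundary:
  f1: (p7, p12, p0) → 108.3659
  f2: (p7, p12, p5) → 43.0451
  f3: (p2, p12, p5) → 26.8596
  f4: (p2, p8, p3) → 48.4765
  f5: (p2, p8, p12) → 28.1319
  f6: (p1, p6, p5) → 86.0274
  f7: (p1, p2, p3) → 27.6337
  f8: (p1, p2, p5) → 84.3016
  f9: (p14, p12, p0) → 80.9563
  f10: (p14, p8, p12) → 20.1766
  f11: (p4, p1, p6) → 39.2384
  f12: (p4, p1, p3) → 22.8873
  f13: (p4, p8, p3) → 50.1995
  f14: (p13, p4, p6) → 45.3061
  f15: (p13, p7, p0) → 80.8513
  f16: (p13, p14, p0) → 54.7002
  f17: (p13, p14, p8) → 18.2431
  f18: (p13, p4, p8) → 103.3160
  f19: (p13, p6, p5) → 50.9235
  f20: (p13, p7, p5) → 59.5828
Σ area = 1079.223

Check V−E+F: 12 − 30 + 20 = 2.

facets=20 area=1079.223


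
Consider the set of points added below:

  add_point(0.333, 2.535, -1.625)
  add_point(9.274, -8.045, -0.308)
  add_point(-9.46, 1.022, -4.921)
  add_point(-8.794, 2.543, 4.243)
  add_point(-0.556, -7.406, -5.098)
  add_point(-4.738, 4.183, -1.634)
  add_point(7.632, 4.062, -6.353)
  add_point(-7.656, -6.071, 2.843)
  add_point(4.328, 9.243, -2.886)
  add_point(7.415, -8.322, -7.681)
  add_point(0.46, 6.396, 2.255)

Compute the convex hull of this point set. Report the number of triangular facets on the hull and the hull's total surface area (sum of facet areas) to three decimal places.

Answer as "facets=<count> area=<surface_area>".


facets=16 area=781.220

10 of the 11 inputs are extreme points: [1, 2, 3, 4, 5, 6, 7, 8, 9, 10].

Area of each hull facet:
  f1: (p7, p3, p2) → 39.0016
  f2: (p7, p3, p1) → 73.5131
  f3: (p5, p8, p2) → 20.7484
  f4: (p5, p3, p2) → 23.9169
  f5: (p5, p3, p8) → 27.9370
  f6: (p10, p8, p1) → 60.1138
  f7: (p10, p3, p1) → 86.0465
  f8: (p10, p3, p8) → 21.9200
  f9: (p6, p8, p1) → 41.9006
  f10: (p6, p9, p1) → 46.8987
  f11: (p6, p8, p2) → 57.0465
  f12: (p6, p9, p2) → 106.6860
  f13: (p4, p9, p1) → 31.9889
  f14: (p4, p7, p1) → 56.4905
  f15: (p4, p9, p2) → 33.2291
  f16: (p4, p7, p2) → 53.7827
Σ area = 781.220

Euler: V−E+F = 10−24+16 = 2.


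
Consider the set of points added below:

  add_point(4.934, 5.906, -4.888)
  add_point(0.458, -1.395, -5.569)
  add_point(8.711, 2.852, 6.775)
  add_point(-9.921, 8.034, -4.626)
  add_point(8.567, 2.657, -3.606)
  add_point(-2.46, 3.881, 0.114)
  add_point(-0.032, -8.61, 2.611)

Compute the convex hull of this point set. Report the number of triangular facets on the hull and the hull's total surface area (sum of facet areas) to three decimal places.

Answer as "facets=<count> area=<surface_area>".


facets=8 area=542.363

Points on the hull: [0, 1, 2, 3, 4, 6] (6 of 7).

Area of each hull facet:
  f1: (p6, p2, p3) → 150.5671
  f2: (p1, p6, p3) → 71.5813
  f3: (p0, p2, p3) → 90.0147
  f4: (p0, p1, p3) → 59.2605
  f5: (p4, p0, p2) → 25.3197
  f6: (p4, p0, p1) → 21.3956
  f7: (p4, p6, p2) → 74.3210
  f8: (p4, p1, p6) → 49.9027
Σ area = 542.363

Check V−E+F: 6 − 12 + 8 = 2.


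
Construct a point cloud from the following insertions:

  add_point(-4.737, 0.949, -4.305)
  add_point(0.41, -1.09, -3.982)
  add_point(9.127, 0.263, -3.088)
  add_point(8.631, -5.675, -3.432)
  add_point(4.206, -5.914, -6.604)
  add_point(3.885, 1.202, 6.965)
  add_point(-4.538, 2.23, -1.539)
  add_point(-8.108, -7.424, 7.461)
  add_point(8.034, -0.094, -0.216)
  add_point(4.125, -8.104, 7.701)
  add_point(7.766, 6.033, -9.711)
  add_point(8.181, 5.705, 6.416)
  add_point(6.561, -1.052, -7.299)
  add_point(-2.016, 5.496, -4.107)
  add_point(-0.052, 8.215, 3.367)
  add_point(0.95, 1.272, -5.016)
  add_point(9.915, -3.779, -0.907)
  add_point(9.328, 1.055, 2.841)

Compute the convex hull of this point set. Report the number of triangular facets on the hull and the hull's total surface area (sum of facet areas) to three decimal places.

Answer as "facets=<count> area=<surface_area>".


Hull vertices (15/18): indices [0, 2, 3, 4, 5, 6, 7, 9, 10, 11, 12, 13, 14, 16, 17].

Per-facet area ½‖(b−a)×(c−a)‖:
  f1: (p11, p14, p7) → 82.1409
  f2: (p11, p10, p14) → 68.6581
  f3: (p13, p10, p14) → 44.9963
  f4: (p3, p10, p16) → 22.5395
  f5: (p9, p3, p16) → 18.9116
  f6: (p9, p4, p7) → 88.6492
  f7: (p9, p3, p4) → 32.5592
  f8: (p2, p10, p16) → 7.1974
  f9: (p6, p14, p7) → 59.3285
  f10: (p6, p13, p14) → 19.7266
  f11: (p0, p4, p10) → 70.7064
  f12: (p0, p13, p10) → 26.4602
  f13: (p0, p6, p13) → 7.3243
  f14: (p0, p4, p7) → 85.3052
  f15: (p0, p6, p7) → 20.0300
  f16: (p12, p4, p10) → 6.8364
  f17: (p12, p3, p10) → 13.8443
  f18: (p12, p3, p4) → 14.0816
  f19: (p5, p11, p7) → 8.8501
  f20: (p5, p9, p7) → 57.0209
  f21: (p5, p9, p11) → 20.6151
  f22: (p17, p9, p16) → 33.7357
  f23: (p17, p9, p11) → 33.3036
  f24: (p17, p2, p16) → 13.0392
  f25: (p17, p11, p10) → 39.3779
  f26: (p17, p2, p10) → 20.0447
Σ area = 915.283

Check V−E+F: 15 − 39 + 26 = 2.

facets=26 area=915.283


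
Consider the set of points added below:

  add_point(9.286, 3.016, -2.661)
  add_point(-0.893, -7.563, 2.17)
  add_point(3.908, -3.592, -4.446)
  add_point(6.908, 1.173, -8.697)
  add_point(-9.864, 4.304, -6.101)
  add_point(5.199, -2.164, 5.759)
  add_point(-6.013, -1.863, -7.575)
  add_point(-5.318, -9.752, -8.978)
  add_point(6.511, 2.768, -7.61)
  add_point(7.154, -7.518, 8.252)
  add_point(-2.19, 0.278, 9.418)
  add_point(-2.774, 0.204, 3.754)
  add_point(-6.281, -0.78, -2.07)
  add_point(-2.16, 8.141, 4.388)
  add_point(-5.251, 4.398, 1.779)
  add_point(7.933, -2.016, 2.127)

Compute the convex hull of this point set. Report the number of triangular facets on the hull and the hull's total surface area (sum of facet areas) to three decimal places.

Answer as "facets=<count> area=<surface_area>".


facets=20 area=953.735

Extreme-point indices: [0, 1, 3, 4, 5, 7, 8, 9, 10, 12, 13, 14] — 12 of 16 on the boundary.

Per-facet area ½‖(b−a)×(c−a)‖:
  f1: (p3, p7, p4) → 113.0843
  f2: (p3, p9, p0) → 47.3235
  f3: (p3, p9, p7) → 149.9809
  f4: (p13, p9, p10) → 49.9478
  f5: (p12, p7, p4) → 40.7560
  f6: (p12, p10, p4) → 35.8496
  f7: (p12, p10, p7) → 55.0901
  f8: (p1, p10, p7) → 46.6177
  f9: (p1, p9, p7) → 33.2065
  f10: (p1, p9, p10) → 51.5168
  f11: (p14, p10, p4) → 19.9812
  f12: (p14, p13, p4) → 17.9968
  f13: (p14, p13, p10) → 24.3784
  f14: (p8, p3, p0) → 5.0845
  f15: (p8, p13, p0) → 40.7931
  f16: (p8, p3, p4) → 15.3873
  f17: (p8, p13, p4) → 99.1344
  f18: (p5, p9, p0) → 26.3130
  f19: (p5, p13, p0) → 65.8592
  f20: (p5, p13, p9) → 15.4341
Σ area = 953.735

Euler characteristic 12−30+20 = 2 ✓


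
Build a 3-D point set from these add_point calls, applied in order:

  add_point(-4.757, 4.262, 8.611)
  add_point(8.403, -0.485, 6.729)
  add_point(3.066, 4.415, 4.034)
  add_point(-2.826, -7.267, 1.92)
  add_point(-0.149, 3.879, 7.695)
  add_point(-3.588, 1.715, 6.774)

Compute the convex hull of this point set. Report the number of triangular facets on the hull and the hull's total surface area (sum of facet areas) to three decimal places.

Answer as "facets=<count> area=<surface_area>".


Hull vertices (5/6): indices [0, 1, 2, 3, 4].

Per-facet area ½‖(b−a)×(c−a)‖:
  f1: (p3, p1, p0) → 82.9908
  f2: (p2, p3, p0) → 56.9521
  f3: (p2, p3, p1) → 50.2307
  f4: (p4, p1, p0) → 8.7747
  f5: (p4, p2, p0) → 7.2661
  f6: (p4, p2, p1) → 18.8014
Σ area = 225.016

Euler characteristic 5−9+6 = 2 ✓

facets=6 area=225.016


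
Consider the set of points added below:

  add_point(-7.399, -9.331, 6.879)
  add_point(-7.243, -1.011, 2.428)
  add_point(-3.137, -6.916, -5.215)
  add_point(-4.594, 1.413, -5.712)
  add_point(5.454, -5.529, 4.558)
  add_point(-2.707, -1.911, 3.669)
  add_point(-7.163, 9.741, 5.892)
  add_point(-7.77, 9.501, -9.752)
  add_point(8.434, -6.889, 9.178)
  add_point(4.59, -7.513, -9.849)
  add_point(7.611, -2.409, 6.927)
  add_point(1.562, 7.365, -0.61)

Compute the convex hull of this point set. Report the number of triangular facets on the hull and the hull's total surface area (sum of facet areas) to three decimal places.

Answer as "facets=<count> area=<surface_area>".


facets=12 area=1133.380

Points on the hull: [0, 2, 6, 7, 8, 9, 10, 11] (8 of 12).

Facet areas (half cross-product norm):
  f1: (p9, p0, p8) → 147.9321
  f2: (p6, p0, p7) → 149.4261
  f3: (p6, p0, p8) → 152.6741
  f4: (p2, p0, p7) → 108.9233
  f5: (p2, p9, p7) → 78.7405
  f6: (p2, p9, p0) → 39.4346
  f7: (p11, p6, p7) → 72.4640
  f8: (p11, p9, p7) → 116.9977
  f9: (p10, p6, p8) → 34.3621
  f10: (p10, p11, p6) → 75.3445
  f11: (p10, p9, p8) → 44.3595
  f12: (p10, p11, p9) → 112.7212
Σ area = 1133.380

Euler: V−E+F = 8−18+12 = 2.


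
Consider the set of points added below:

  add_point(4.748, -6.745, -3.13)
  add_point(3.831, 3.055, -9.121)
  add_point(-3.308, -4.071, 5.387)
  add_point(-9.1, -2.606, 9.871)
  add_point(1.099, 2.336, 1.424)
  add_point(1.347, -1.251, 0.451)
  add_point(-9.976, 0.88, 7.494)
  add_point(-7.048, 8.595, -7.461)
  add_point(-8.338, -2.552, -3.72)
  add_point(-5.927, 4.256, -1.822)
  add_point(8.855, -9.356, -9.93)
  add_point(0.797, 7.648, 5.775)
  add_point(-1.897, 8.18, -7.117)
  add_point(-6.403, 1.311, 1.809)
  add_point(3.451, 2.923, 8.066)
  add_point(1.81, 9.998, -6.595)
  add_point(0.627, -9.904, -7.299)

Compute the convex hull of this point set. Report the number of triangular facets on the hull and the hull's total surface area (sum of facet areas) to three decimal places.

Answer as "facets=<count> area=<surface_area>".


facets=20 area=1064.551

Extreme-point indices: [0, 1, 2, 3, 6, 7, 8, 10, 11, 14, 15, 16] — 12 of 17 on the boundary.

Facet areas (half cross-product norm):
  f1: (p14, p15, p10) → 163.2606
  f2: (p7, p16, p10) → 82.5976
  f3: (p11, p14, p15) → 32.2991
  f4: (p11, p7, p6) → 95.0031
  f5: (p11, p7, p15) → 56.9023
  f6: (p3, p11, p6) → 26.1144
  f7: (p3, p11, p14) → 40.6665
  f8: (p8, p7, p6) → 69.9723
  f9: (p8, p7, p16) → 65.8618
  f10: (p8, p3, p6) → 24.6374
  f11: (p8, p3, p16) → 77.8598
  f12: (p1, p15, p10) → 14.8362
  f13: (p1, p7, p10) → 54.1964
  f14: (p1, p7, p15) → 34.3778
  f15: (p2, p3, p14) → 36.7216
  f16: (p2, p3, p16) → 31.4632
  f17: (p0, p14, p10) → 31.7535
  f18: (p0, p2, p14) → 60.3088
  f19: (p0, p16, p10) → 26.0463
  f20: (p0, p2, p16) → 39.6728
Σ area = 1064.551

Euler: V−E+F = 12−30+20 = 2.


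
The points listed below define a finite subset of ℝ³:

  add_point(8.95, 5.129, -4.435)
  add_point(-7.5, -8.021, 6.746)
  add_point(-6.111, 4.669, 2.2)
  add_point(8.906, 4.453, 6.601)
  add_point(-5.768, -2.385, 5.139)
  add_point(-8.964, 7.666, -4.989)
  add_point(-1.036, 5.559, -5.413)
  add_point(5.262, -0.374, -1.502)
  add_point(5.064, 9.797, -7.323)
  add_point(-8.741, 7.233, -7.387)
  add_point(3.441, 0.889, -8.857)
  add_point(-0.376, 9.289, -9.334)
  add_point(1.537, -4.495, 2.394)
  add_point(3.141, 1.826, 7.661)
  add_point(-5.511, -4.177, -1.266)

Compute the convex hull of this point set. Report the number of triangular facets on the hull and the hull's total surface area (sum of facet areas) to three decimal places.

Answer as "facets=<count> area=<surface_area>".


facets=22 area=877.783

Points on the hull: [0, 1, 2, 3, 5, 7, 8, 9, 10, 11, 12, 13, 14] (13 of 15).

Triangle areas on the boundary:
  f1: (p8, p10, p0) → 26.7554
  f2: (p2, p1, p5) → 45.2185
  f3: (p2, p13, p1) → 71.3623
  f4: (p12, p14, p1) → 35.2323
  f5: (p12, p14, p10) → 47.9273
  f6: (p3, p8, p0) → 32.8432
  f7: (p3, p2, p13) → 29.5353
  f8: (p3, p13, p1) → 17.8129
  f9: (p3, p12, p1) → 52.0001
  f10: (p3, p8, p5) → 110.6186
  f11: (p3, p2, p5) → 52.9321
  f12: (p11, p8, p5) → 20.7562
  f13: (p11, p8, p10) → 25.4387
  f14: (p7, p10, p0) → 25.6007
  f15: (p7, p12, p10) → 22.2675
  f16: (p7, p3, p0) → 35.7159
  f17: (p7, p3, p12) → 34.2896
  f18: (p9, p11, p5) → 10.4298
  f19: (p9, p11, p10) → 40.2137
  f20: (p9, p14, p10) → 76.5280
  f21: (p9, p1, p5) → 21.6156
  f22: (p9, p14, p1) → 42.6895
Σ area = 877.783

Check V−E+F: 13 − 33 + 22 = 2.


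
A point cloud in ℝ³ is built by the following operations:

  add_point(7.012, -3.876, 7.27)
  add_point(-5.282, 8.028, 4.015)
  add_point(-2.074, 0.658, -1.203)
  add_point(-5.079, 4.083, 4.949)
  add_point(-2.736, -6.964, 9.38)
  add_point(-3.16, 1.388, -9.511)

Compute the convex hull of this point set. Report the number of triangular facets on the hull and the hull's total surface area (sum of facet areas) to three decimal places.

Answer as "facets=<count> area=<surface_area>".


facets=6 area=438.763

5 of the 6 inputs are extreme points: [0, 1, 3, 4, 5].

Area of each hull facet:
  f1: (p4, p0, p1) → 82.5683
  f2: (p5, p0, p1) → 128.9642
  f3: (p5, p4, p0) → 103.3709
  f4: (p3, p4, p1) → 5.0490
  f5: (p3, p5, p1) → 30.0803
  f6: (p3, p5, p4) → 88.7303
Σ area = 438.763

Check V−E+F: 5 − 9 + 6 = 2.


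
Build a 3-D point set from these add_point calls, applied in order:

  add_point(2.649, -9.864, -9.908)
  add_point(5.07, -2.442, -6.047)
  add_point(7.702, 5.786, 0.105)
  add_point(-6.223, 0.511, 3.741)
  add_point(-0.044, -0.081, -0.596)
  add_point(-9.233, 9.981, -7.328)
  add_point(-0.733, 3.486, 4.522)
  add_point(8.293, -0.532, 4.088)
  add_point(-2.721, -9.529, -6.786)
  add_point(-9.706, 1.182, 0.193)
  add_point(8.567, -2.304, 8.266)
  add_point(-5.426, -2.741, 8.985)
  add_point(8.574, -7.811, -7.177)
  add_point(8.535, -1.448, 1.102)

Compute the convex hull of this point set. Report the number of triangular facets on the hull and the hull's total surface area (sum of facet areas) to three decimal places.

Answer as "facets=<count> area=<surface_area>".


facets=16 area=1044.990

10 of the 14 inputs are extreme points: [0, 2, 5, 6, 8, 9, 10, 11, 12, 13].

Per-facet area ½‖(b−a)×(c−a)‖:
  f1: (p0, p5, p12) → 78.7829
  f2: (p10, p0, p12) → 49.2925
  f3: (p2, p5, p12) → 146.2206
  f4: (p2, p6, p5) → 78.1566
  f5: (p2, p6, p10) → 51.2326
  f6: (p11, p6, p10) → 51.8064
  f7: (p11, p5, p9) → 35.9613
  f8: (p11, p6, p5) → 66.5503
  f9: (p13, p10, p12) → 26.3372
  f10: (p13, p2, p12) → 33.3926
  f11: (p13, p2, p10) → 25.6588
  f12: (p8, p10, p0) → 62.4342
  f13: (p8, p11, p10) → 119.6173
  f14: (p8, p11, p9) → 76.5618
  f15: (p8, p5, p9) → 82.1645
  f16: (p8, p0, p5) → 60.8204
Σ area = 1044.990

Euler: V−E+F = 10−24+16 = 2.


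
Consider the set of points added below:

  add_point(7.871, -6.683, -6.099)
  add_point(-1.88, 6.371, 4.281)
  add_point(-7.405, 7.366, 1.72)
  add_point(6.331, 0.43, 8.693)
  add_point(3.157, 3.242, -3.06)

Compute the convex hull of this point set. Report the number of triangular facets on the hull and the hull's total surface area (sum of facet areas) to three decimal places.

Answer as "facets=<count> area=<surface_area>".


facets=6 area=348.136

Hull vertices (5/5): indices [0, 1, 2, 3, 4].

Facet areas (half cross-product norm):
  f1: (p3, p0, p2) → 138.2923
  f2: (p1, p3, p2) → 13.5666
  f3: (p4, p0, p2) → 46.3711
  f4: (p4, p1, p2) → 28.4744
  f5: (p4, p3, p0) → 71.1301
  f6: (p4, p1, p3) → 50.3017
Σ area = 348.136

Check V−E+F: 5 − 9 + 6 = 2.


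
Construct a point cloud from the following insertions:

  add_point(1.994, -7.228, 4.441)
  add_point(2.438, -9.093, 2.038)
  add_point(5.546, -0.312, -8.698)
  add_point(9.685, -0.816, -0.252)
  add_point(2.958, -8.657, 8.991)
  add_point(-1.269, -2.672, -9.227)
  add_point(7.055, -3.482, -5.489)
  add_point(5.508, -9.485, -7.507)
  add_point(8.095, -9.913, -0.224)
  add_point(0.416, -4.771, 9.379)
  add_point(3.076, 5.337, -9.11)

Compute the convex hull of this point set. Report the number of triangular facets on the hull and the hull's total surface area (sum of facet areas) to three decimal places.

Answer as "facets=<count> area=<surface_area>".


Points on the hull: [1, 2, 3, 4, 5, 6, 7, 8, 9, 10] (10 of 11).

Triangle areas on the boundary:
  f1: (p7, p8, p3) → 35.7423
  f2: (p10, p9, p5) → 85.5776
  f3: (p10, p9, p3) → 84.7778
  f4: (p4, p8, p3) → 49.0360
  f5: (p4, p9, p3) → 31.9251
  f6: (p2, p10, p3) → 27.8998
  f7: (p2, p7, p5) → 31.7085
  f8: (p2, p10, p5) → 22.2645
  f9: (p1, p7, p8) → 23.7809
  f10: (p1, p4, p8) → 20.4427
  f11: (p1, p7, p5) → 48.8514
  f12: (p1, p9, p5) → 54.0614
  f13: (p1, p4, p9) → 16.2041
  f14: (p6, p7, p3) → 14.3427
  f15: (p6, p2, p3) → 14.0170
  f16: (p6, p2, p7) → 14.6382
Σ area = 575.270

Euler: V−E+F = 10−24+16 = 2.

facets=16 area=575.270


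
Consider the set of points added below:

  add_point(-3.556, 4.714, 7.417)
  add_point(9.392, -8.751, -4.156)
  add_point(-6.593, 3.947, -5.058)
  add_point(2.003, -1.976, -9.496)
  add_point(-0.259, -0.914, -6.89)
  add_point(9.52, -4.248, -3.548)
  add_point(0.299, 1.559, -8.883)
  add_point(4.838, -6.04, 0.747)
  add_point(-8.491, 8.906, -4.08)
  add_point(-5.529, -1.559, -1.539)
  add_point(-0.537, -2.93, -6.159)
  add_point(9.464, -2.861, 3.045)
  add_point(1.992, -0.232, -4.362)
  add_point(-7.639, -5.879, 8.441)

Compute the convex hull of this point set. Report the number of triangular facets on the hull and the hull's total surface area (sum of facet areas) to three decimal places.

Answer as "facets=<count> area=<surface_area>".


Extreme-point indices: [0, 1, 2, 3, 5, 6, 8, 9, 10, 11, 13] — 11 of 14 on the boundary.

Triangle areas on the boundary:
  f1: (p0, p13, p8) → 73.0136
  f2: (p6, p3, p5) → 17.5735
  f3: (p1, p3, p5) → 22.2110
  f4: (p2, p13, p8) → 41.9326
  f5: (p2, p9, p13) → 23.2829
  f6: (p2, p6, p8) → 16.9981
  f7: (p2, p6, p3) → 11.8584
  f8: (p10, p9, p13) → 28.8777
  f9: (p10, p1, p13) → 95.6321
  f10: (p10, p1, p3) → 24.2693
  f11: (p10, p2, p3) → 18.8379
  f12: (p10, p2, p9) → 22.9057
  f13: (p11, p0, p13) → 88.6765
  f14: (p11, p1, p13) → 84.0118
  f15: (p11, p1, p5) → 14.4308
  f16: (p11, p0, p8) → 100.9218
  f17: (p11, p6, p8) → 93.3060
  f18: (p11, p6, p5) → 38.6485
Σ area = 817.388

Check V−E+F: 11 − 27 + 18 = 2.

facets=18 area=817.388


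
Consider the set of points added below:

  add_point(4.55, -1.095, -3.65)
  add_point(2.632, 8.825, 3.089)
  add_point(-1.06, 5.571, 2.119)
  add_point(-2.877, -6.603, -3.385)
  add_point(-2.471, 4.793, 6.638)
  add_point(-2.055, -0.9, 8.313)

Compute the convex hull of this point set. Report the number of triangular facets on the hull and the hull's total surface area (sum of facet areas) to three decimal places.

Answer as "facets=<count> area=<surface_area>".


Hull vertices (6/6): indices [0, 1, 2, 3, 4, 5].

Per-facet area ½‖(b−a)×(c−a)‖:
  f1: (p5, p0, p3) → 57.8053
  f2: (p5, p1, p0) → 67.9750
  f3: (p4, p5, p3) → 38.2773
  f4: (p4, p5, p1) → 17.5047
  f5: (p2, p0, p3) → 48.2213
  f6: (p2, p1, p0) → 26.0000
  f7: (p2, p4, p3) → 31.7011
  f8: (p2, p4, p1) → 11.9149
Σ area = 299.400

Check V−E+F: 6 − 12 + 8 = 2.

facets=8 area=299.400


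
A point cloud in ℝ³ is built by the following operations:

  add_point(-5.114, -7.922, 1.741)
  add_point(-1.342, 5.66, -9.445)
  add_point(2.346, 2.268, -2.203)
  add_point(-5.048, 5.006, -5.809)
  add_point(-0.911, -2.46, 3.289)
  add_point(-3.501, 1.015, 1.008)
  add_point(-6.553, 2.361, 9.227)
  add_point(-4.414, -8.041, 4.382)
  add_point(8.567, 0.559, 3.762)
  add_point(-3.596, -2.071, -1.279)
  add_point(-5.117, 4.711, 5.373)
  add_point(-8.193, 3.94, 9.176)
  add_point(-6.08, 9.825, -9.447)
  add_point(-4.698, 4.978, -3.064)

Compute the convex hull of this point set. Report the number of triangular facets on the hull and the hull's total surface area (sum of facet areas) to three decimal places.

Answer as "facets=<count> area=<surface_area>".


facets=12 area=671.558

Points on the hull: [0, 1, 6, 7, 8, 10, 11, 12] (8 of 14).

Per-facet area ½‖(b−a)×(c−a)‖:
  f1: (p1, p12, p8) → 42.5155
  f2: (p6, p8, p11) → 12.3330
  f3: (p6, p7, p11) → 8.9303
  f4: (p6, p7, p8) → 86.0879
  f5: (p10, p8, p11) → 27.6179
  f6: (p10, p12, p11) → 26.2733
  f7: (p10, p12, p8) → 112.8936
  f8: (p0, p7, p11) → 17.8779
  f9: (p0, p12, p11) → 135.6866
  f10: (p0, p1, p12) → 53.3566
  f11: (p0, p7, p8) → 21.0654
  f12: (p0, p1, p8) → 126.9203
Σ area = 671.558

Euler characteristic 8−18+12 = 2 ✓


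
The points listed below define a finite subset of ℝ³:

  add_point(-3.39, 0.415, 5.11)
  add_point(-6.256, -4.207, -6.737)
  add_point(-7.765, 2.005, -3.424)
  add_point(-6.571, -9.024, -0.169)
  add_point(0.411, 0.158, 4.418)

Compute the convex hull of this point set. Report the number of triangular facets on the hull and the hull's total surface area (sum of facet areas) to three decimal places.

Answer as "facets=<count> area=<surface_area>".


5 of the 5 inputs are extreme points: [0, 1, 2, 3, 4].

Per-facet area ½‖(b−a)×(c−a)‖:
  f1: (p1, p4, p2) → 41.3091
  f2: (p1, p3, p2) → 29.0919
  f3: (p1, p3, p4) → 49.9318
  f4: (p0, p4, p2) → 17.9780
  f5: (p0, p3, p2) → 50.1908
  f6: (p0, p3, p4) → 21.6167
Σ area = 210.118

Euler characteristic 5−9+6 = 2 ✓

facets=6 area=210.118


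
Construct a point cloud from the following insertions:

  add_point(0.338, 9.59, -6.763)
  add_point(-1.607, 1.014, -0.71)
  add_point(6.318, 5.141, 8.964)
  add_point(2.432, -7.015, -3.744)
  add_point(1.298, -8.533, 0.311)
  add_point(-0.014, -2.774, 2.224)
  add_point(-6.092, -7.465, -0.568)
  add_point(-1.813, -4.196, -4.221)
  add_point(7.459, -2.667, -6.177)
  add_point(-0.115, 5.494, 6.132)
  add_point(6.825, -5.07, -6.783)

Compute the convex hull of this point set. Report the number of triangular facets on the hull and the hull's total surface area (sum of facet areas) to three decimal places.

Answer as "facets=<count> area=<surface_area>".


Points on the hull: [0, 2, 3, 4, 6, 7, 8, 9, 10] (9 of 11).

Triangle areas on the boundary:
  f1: (p2, p0, p8) → 111.4246
  f2: (p4, p2, p6) → 61.8865
  f3: (p7, p0, p6) → 33.4554
  f4: (p9, p0, p6) → 105.6093
  f5: (p9, p2, p6) → 48.7780
  f6: (p9, p2, p0) → 44.2950
  f7: (p10, p0, p8) → 13.3489
  f8: (p10, p7, p0) → 63.8593
  f9: (p10, p2, p8) → 17.0802
  f10: (p10, p4, p2) → 81.3466
  f11: (p10, p7, p6) → 19.8771
  f12: (p3, p4, p6) → 16.7495
  f13: (p3, p10, p6) → 9.7368
  f14: (p3, p10, p4) → 7.6983
Σ area = 635.146

Euler: V−E+F = 9−21+14 = 2.

facets=14 area=635.146


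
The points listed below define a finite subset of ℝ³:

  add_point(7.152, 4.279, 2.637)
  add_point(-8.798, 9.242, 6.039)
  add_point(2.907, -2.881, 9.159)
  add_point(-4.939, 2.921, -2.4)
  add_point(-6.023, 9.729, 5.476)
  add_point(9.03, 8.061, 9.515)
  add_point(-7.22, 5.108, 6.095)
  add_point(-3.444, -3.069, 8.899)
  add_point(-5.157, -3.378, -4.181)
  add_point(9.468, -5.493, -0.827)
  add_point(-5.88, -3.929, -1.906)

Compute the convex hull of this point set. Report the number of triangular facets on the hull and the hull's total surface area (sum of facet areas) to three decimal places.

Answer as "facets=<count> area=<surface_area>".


facets=16 area=775.552

10 of the 11 inputs are extreme points: [0, 1, 2, 3, 4, 5, 7, 8, 9, 10].

Per-facet area ½‖(b−a)×(c−a)‖:
  f1: (p4, p5, p1) → 11.5272
  f2: (p7, p5, p1) → 109.5878
  f3: (p0, p5, p9) → 32.2735
  f4: (p0, p4, p5) → 58.1577
  f5: (p2, p5, p9) → 76.6038
  f6: (p2, p7, p9) → 33.7661
  f7: (p2, p7, p5) → 34.2006
  f8: (p10, p7, p9) → 82.5281
  f9: (p10, p8, p9) → 18.5403
  f10: (p10, p7, p1) → 74.3987
  f11: (p10, p8, p1) → 18.0557
  f12: (p3, p0, p4) → 66.5496
  f13: (p3, p4, p1) → 14.8940
  f14: (p3, p8, p1) → 24.9562
  f15: (p3, p8, p9) → 49.5792
  f16: (p3, p0, p9) → 69.9332
Σ area = 775.552

Check V−E+F: 10 − 24 + 16 = 2.


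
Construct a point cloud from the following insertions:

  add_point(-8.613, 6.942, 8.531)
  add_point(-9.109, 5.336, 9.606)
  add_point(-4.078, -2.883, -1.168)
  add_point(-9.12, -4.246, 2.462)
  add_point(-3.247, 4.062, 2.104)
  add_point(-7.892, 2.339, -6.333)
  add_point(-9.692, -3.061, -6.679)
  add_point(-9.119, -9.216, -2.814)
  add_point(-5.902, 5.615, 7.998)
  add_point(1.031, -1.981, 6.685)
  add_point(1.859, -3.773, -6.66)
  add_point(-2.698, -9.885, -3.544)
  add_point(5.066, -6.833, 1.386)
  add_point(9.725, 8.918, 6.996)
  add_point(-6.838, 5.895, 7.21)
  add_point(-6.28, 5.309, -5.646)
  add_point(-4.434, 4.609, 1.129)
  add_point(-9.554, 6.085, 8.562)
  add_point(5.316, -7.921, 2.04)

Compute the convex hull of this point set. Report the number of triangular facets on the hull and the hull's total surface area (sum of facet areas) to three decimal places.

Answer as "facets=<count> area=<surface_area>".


Extreme-point indices: [0, 1, 3, 5, 6, 7, 9, 10, 11, 13, 15, 17, 18] — 13 of 19 on the boundary.

Facet areas (half cross-product norm):
  f1: (p10, p11, p6) → 41.1070
  f2: (p7, p11, p6) → 23.5516
  f3: (p18, p10, p13) → 92.4809
  f4: (p18, p10, p11) → 37.9621
  f5: (p18, p7, p11) → 22.7355
  f6: (p0, p1, p13) → 17.1017
  f7: (p15, p10, p13) → 119.4535
  f8: (p15, p0, p13) → 130.2544
  f9: (p9, p1, p13) → 89.4568
  f10: (p9, p18, p13) → 58.7181
  f11: (p17, p0, p1) → 0.8561
  f12: (p17, p7, p6) → 64.7804
  f13: (p17, p15, p0) → 9.1842
  f14: (p5, p10, p6) → 31.8906
  f15: (p5, p15, p10) → 19.8058
  f16: (p5, p17, p6) → 42.6019
  f17: (p5, p17, p15) → 24.9451
  f18: (p3, p18, p7) → 53.0260
  f19: (p3, p9, p18) → 48.3984
  f20: (p3, p9, p1) → 61.8424
  f21: (p3, p17, p1) → 8.1247
  f22: (p3, p17, p7) → 12.1958
Σ area = 1010.473

Euler: V−E+F = 13−33+22 = 2.

facets=22 area=1010.473


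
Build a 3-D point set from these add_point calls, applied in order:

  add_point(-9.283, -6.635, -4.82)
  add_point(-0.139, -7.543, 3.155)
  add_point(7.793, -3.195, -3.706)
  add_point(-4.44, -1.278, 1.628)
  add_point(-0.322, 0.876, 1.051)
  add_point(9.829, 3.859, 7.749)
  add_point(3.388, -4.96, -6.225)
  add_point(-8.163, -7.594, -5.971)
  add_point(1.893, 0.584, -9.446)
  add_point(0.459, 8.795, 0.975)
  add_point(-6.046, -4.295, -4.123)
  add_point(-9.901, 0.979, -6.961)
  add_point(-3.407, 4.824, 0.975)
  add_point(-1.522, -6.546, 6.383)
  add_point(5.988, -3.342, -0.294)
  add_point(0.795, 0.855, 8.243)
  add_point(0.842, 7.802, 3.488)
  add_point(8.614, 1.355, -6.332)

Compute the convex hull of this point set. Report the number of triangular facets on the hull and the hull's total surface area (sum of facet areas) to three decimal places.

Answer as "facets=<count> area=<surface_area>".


facets=26 area=887.255

15 of the 18 inputs are extreme points: [0, 1, 2, 3, 5, 6, 7, 8, 9, 11, 12, 13, 15, 16, 17].

Triangle areas on the boundary:
  f1: (p8, p7, p11) → 51.9889
  f2: (p9, p8, p11) → 77.0981
  f3: (p17, p9, p5) → 76.8896
  f4: (p17, p9, p8) → 47.5058
  f5: (p0, p7, p11) → 6.8855
  f6: (p0, p13, p7) → 12.5651
  f7: (p15, p13, p5) → 31.6055
  f8: (p2, p17, p5) → 36.1256
  f9: (p12, p9, p11) → 22.6591
  f10: (p3, p15, p13) → 28.2752
  f11: (p3, p0, p11) → 36.4817
  f12: (p3, p0, p13) → 36.2071
  f13: (p3, p12, p11) → 31.7036
  f14: (p3, p12, p15) → 26.1405
  f15: (p1, p13, p7) → 20.1801
  f16: (p1, p13, p5) → 28.2131
  f17: (p1, p2, p5) → 75.5839
  f18: (p16, p12, p9) → 7.4615
  f19: (p16, p12, p15) → 23.8524
  f20: (p16, p9, p5) → 11.4696
  f21: (p16, p15, p5) → 38.3473
  f22: (p6, p1, p7) → 56.0059
  f23: (p6, p1, p2) → 27.7435
  f24: (p6, p8, p7) → 38.9986
  f25: (p6, p17, p8) → 23.2075
  f26: (p6, p2, p17) → 14.0601
Σ area = 887.255

Euler: V−E+F = 15−39+26 = 2.
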